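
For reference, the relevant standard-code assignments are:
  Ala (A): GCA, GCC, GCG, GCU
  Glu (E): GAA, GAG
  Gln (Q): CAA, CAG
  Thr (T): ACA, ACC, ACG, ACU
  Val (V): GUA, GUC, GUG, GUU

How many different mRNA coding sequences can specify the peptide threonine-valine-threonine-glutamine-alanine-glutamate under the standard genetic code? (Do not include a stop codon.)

Thr: 4 codons.
Val: 4 codons.
Thr: 4 codons.
Gln: 2 codons.
Ala: 4 codons.
Glu: 2 codons.
4 × 4 × 4 × 2 × 4 × 2 = 1024.

1024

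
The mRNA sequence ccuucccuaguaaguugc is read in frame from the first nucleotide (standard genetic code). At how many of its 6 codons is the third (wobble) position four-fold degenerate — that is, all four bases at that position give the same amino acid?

Codon 1 CCU (Pro): third position 4-fold.
Codon 2 UCC (Ser): third position 4-fold.
Codon 3 CUA (Leu): third position 4-fold.
Codon 4 GUA (Val): third position 4-fold.
Codon 5 AGU (Ser): third position 2-fold.
Codon 6 UGC (Cys): third position 2-fold.
Four-fold degenerate third positions: 4.

4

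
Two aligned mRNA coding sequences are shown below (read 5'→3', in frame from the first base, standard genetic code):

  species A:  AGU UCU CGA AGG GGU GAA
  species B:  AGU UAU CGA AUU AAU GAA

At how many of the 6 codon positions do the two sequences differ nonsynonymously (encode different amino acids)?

Codon 1: AGU Ser / AGU Ser — identical.
Codon 2: UCU Ser / UAU Tyr — nonsynonymous.
Codon 3: CGA Arg / CGA Arg — identical.
Codon 4: AGG Arg / AUU Ile — nonsynonymous.
Codon 5: GGU Gly / AAU Asn — nonsynonymous.
Codon 6: GAA Glu / GAA Glu — identical.
Nonsynonymous differences: 3.

3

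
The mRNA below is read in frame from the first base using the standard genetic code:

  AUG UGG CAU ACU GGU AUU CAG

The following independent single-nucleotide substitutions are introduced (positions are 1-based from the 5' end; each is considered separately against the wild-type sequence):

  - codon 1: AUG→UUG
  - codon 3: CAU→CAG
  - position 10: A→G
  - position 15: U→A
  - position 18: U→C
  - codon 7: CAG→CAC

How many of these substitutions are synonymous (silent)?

Codon 1: AUG (Met) → UUG (Leu) — missense.
Codon 3: CAU (His) → CAG (Gln) — missense.
Codon 4: ACU (Thr) → GCU (Ala) — missense.
Codon 5: GGU (Gly) → GGA (Gly) — synonymous.
Codon 6: AUU (Ile) → AUC (Ile) — synonymous.
Codon 7: CAG (Gln) → CAC (His) — missense.
Synonymous: 2 of 6.

2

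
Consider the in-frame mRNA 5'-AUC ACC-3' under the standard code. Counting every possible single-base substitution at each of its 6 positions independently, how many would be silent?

Codon 1 (AUC, Ile): 2 synonymous substitutions.
Codon 2 (ACC, Thr): 3 synonymous substitutions.
Total: 2 + 3 = 5.

5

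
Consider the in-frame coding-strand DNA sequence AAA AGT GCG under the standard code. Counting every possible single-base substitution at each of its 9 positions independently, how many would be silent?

Codon 1 (AAA, Lys): 1 synonymous substitution.
Codon 2 (AGT, Ser): 1 synonymous substitution.
Codon 3 (GCG, Ala): 3 synonymous substitutions.
Total: 1 + 1 + 3 = 5.

5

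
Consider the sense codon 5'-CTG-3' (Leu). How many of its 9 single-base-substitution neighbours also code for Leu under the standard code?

4

Position 1: TTG → 1 synonymous.
Position 2: none → 0 synonymous.
Position 3: CTT, CTC, CTA → 3 synonymous.
Total: 1 + 0 + 3 = 4.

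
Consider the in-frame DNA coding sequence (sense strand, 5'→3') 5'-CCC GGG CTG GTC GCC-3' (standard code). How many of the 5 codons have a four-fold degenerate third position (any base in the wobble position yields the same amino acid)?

Codon 1 CCC (Pro): third position 4-fold.
Codon 2 GGG (Gly): third position 4-fold.
Codon 3 CTG (Leu): third position 4-fold.
Codon 4 GTC (Val): third position 4-fold.
Codon 5 GCC (Ala): third position 4-fold.
Four-fold degenerate third positions: 5.

5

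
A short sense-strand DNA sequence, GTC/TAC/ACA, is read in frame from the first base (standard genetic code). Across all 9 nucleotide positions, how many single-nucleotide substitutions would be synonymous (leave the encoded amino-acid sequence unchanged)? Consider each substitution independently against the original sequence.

7

Codon 1 (GTC, Val): 3 synonymous substitutions.
Codon 2 (TAC, Tyr): 1 synonymous substitution.
Codon 3 (ACA, Thr): 3 synonymous substitutions.
Total: 3 + 1 + 3 = 7.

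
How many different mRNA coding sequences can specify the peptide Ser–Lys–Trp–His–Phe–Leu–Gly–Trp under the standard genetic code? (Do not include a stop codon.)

1152

Ser: 6 codons.
Lys: 2 codons.
Trp: 1 codon.
His: 2 codons.
Phe: 2 codons.
Leu: 6 codons.
Gly: 4 codons.
Trp: 1 codon.
6 × 2 × 1 × 2 × 2 × 6 × 4 × 1 = 1152.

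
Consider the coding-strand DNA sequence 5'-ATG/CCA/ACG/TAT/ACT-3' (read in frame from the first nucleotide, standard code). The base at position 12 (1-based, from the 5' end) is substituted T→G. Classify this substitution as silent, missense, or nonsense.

nonsense

Position 12 falls in codon 4: TAT → Tyr.
After the substitution the codon is TAG → Stop.
The new codon is a stop codon, so this is a nonsense mutation.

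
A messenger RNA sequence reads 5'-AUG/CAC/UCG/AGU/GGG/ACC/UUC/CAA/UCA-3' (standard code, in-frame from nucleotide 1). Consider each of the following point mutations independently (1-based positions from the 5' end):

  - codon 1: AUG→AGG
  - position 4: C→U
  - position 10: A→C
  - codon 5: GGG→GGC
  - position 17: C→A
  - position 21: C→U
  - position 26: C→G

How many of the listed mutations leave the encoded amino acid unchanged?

Codon 1: AUG (Met) → AGG (Arg) — missense.
Codon 2: CAC (His) → UAC (Tyr) — missense.
Codon 4: AGU (Ser) → CGU (Arg) — missense.
Codon 5: GGG (Gly) → GGC (Gly) — synonymous.
Codon 6: ACC (Thr) → AAC (Asn) — missense.
Codon 7: UUC (Phe) → UUU (Phe) — synonymous.
Codon 9: UCA (Ser) → UGA (Stop) — nonsense.
Synonymous: 2 of 7.

2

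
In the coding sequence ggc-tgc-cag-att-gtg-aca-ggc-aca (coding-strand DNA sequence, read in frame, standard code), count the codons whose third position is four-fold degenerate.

Codon 1 GGC (Gly): third position 4-fold.
Codon 2 TGC (Cys): third position 2-fold.
Codon 3 CAG (Gln): third position 2-fold.
Codon 4 ATT (Ile): third position 3-fold.
Codon 5 GTG (Val): third position 4-fold.
Codon 6 ACA (Thr): third position 4-fold.
Codon 7 GGC (Gly): third position 4-fold.
Codon 8 ACA (Thr): third position 4-fold.
Four-fold degenerate third positions: 5.

5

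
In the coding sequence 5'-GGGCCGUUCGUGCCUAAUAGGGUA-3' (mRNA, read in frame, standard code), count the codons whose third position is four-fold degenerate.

Codon 1 GGG (Gly): third position 4-fold.
Codon 2 CCG (Pro): third position 4-fold.
Codon 3 UUC (Phe): third position 2-fold.
Codon 4 GUG (Val): third position 4-fold.
Codon 5 CCU (Pro): third position 4-fold.
Codon 6 AAU (Asn): third position 2-fold.
Codon 7 AGG (Arg): third position 2-fold.
Codon 8 GUA (Val): third position 4-fold.
Four-fold degenerate third positions: 5.

5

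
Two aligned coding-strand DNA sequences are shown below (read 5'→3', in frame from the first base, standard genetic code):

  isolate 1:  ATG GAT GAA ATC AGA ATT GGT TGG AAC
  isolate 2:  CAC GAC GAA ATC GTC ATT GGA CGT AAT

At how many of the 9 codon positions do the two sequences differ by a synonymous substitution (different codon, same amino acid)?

Codon 1: ATG Met / CAC His — nonsynonymous.
Codon 2: GAT Asp / GAC Asp — synonymous.
Codon 3: GAA Glu / GAA Glu — identical.
Codon 4: ATC Ile / ATC Ile — identical.
Codon 5: AGA Arg / GTC Val — nonsynonymous.
Codon 6: ATT Ile / ATT Ile — identical.
Codon 7: GGT Gly / GGA Gly — synonymous.
Codon 8: TGG Trp / CGT Arg — nonsynonymous.
Codon 9: AAC Asn / AAT Asn — synonymous.
Synonymous differences: 3.

3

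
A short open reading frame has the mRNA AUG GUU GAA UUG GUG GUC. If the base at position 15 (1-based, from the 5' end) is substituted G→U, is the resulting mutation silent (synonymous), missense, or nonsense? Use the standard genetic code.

Position 15 falls in codon 5: GUG → Val.
After the substitution the codon is GUU → Val.
Both encode Val, so the change is synonymous.

silent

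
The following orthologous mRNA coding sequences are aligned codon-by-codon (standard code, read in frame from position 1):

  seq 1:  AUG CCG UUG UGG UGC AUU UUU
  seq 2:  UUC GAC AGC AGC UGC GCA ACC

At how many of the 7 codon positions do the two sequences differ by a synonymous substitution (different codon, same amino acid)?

0

Codon 1: AUG Met / UUC Phe — nonsynonymous.
Codon 2: CCG Pro / GAC Asp — nonsynonymous.
Codon 3: UUG Leu / AGC Ser — nonsynonymous.
Codon 4: UGG Trp / AGC Ser — nonsynonymous.
Codon 5: UGC Cys / UGC Cys — identical.
Codon 6: AUU Ile / GCA Ala — nonsynonymous.
Codon 7: UUU Phe / ACC Thr — nonsynonymous.
Synonymous differences: 0.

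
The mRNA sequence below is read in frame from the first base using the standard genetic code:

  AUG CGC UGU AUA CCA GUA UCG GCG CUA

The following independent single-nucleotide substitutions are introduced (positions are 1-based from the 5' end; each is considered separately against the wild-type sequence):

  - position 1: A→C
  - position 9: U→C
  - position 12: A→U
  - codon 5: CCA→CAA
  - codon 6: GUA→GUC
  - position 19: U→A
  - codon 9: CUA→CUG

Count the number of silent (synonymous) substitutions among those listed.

Codon 1: AUG (Met) → CUG (Leu) — missense.
Codon 3: UGU (Cys) → UGC (Cys) — synonymous.
Codon 4: AUA (Ile) → AUU (Ile) — synonymous.
Codon 5: CCA (Pro) → CAA (Gln) — missense.
Codon 6: GUA (Val) → GUC (Val) — synonymous.
Codon 7: UCG (Ser) → ACG (Thr) — missense.
Codon 9: CUA (Leu) → CUG (Leu) — synonymous.
Synonymous: 4 of 7.

4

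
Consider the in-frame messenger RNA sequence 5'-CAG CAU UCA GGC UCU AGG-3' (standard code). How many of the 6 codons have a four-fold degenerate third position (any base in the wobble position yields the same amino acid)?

3

Codon 1 CAG (Gln): third position 2-fold.
Codon 2 CAU (His): third position 2-fold.
Codon 3 UCA (Ser): third position 4-fold.
Codon 4 GGC (Gly): third position 4-fold.
Codon 5 UCU (Ser): third position 4-fold.
Codon 6 AGG (Arg): third position 2-fold.
Four-fold degenerate third positions: 3.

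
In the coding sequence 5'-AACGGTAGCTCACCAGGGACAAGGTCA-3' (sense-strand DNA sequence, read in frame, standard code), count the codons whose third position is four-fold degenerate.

6

Codon 1 AAC (Asn): third position 2-fold.
Codon 2 GGT (Gly): third position 4-fold.
Codon 3 AGC (Ser): third position 2-fold.
Codon 4 TCA (Ser): third position 4-fold.
Codon 5 CCA (Pro): third position 4-fold.
Codon 6 GGG (Gly): third position 4-fold.
Codon 7 ACA (Thr): third position 4-fold.
Codon 8 AGG (Arg): third position 2-fold.
Codon 9 TCA (Ser): third position 4-fold.
Four-fold degenerate third positions: 6.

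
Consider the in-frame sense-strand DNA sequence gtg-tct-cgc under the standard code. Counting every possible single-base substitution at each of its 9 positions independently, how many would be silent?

9

Codon 1 (GTG, Val): 3 synonymous substitutions.
Codon 2 (TCT, Ser): 3 synonymous substitutions.
Codon 3 (CGC, Arg): 3 synonymous substitutions.
Total: 3 + 3 + 3 = 9.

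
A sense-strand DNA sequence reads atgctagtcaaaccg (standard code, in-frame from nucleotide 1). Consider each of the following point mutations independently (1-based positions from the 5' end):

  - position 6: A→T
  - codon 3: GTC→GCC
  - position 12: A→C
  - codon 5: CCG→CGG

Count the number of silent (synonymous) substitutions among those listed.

Codon 2: CTA (Leu) → CTT (Leu) — synonymous.
Codon 3: GTC (Val) → GCC (Ala) — missense.
Codon 4: AAA (Lys) → AAC (Asn) — missense.
Codon 5: CCG (Pro) → CGG (Arg) — missense.
Synonymous: 1 of 4.

1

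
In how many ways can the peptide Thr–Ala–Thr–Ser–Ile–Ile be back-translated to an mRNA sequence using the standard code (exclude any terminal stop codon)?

3456

Thr: 4 codons.
Ala: 4 codons.
Thr: 4 codons.
Ser: 6 codons.
Ile: 3 codons.
Ile: 3 codons.
4 × 4 × 4 × 6 × 3 × 3 = 3456.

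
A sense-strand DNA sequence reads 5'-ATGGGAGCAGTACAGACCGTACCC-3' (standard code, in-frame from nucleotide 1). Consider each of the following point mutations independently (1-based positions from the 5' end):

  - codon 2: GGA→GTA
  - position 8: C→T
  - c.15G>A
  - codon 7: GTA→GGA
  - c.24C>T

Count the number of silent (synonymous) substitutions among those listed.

2

Codon 2: GGA (Gly) → GTA (Val) — missense.
Codon 3: GCA (Ala) → GTA (Val) — missense.
Codon 5: CAG (Gln) → CAA (Gln) — synonymous.
Codon 7: GTA (Val) → GGA (Gly) — missense.
Codon 8: CCC (Pro) → CCT (Pro) — synonymous.
Synonymous: 2 of 5.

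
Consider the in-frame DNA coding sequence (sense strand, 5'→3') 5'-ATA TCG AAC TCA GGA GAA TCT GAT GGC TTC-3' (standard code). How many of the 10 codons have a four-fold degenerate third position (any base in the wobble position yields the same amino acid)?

5

Codon 1 ATA (Ile): third position 3-fold.
Codon 2 TCG (Ser): third position 4-fold.
Codon 3 AAC (Asn): third position 2-fold.
Codon 4 TCA (Ser): third position 4-fold.
Codon 5 GGA (Gly): third position 4-fold.
Codon 6 GAA (Glu): third position 2-fold.
Codon 7 TCT (Ser): third position 4-fold.
Codon 8 GAT (Asp): third position 2-fold.
Codon 9 GGC (Gly): third position 4-fold.
Codon 10 TTC (Phe): third position 2-fold.
Four-fold degenerate third positions: 5.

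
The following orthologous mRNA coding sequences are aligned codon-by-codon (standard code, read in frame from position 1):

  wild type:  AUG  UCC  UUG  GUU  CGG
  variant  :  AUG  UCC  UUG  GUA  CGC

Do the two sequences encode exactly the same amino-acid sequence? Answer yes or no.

yes

Codon 1: AUG Met / AUG Met — identical.
Codon 2: UCC Ser / UCC Ser — identical.
Codon 3: UUG Leu / UUG Leu — identical.
Codon 4: GUU Val / GUA Val — synonymous.
Codon 5: CGG Arg / CGC Arg — synonymous.
Nonsynonymous differences: 0 → same protein.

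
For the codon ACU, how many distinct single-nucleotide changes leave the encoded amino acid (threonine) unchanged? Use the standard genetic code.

3

Position 1: none → 0 synonymous.
Position 2: none → 0 synonymous.
Position 3: ACC, ACA, ACG → 3 synonymous.
Total: 0 + 0 + 3 = 3.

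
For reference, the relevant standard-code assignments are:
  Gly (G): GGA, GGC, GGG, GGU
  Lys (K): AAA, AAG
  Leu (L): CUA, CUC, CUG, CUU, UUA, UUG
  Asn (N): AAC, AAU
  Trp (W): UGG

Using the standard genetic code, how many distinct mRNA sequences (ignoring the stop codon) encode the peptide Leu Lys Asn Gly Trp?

Leu: 6 codons.
Lys: 2 codons.
Asn: 2 codons.
Gly: 4 codons.
Trp: 1 codon.
6 × 2 × 2 × 4 × 1 = 96.

96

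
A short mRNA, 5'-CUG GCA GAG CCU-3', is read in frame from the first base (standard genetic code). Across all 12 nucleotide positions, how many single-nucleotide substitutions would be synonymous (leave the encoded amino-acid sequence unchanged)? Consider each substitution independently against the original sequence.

11

Codon 1 (CUG, Leu): 4 synonymous substitutions.
Codon 2 (GCA, Ala): 3 synonymous substitutions.
Codon 3 (GAG, Glu): 1 synonymous substitution.
Codon 4 (CCU, Pro): 3 synonymous substitutions.
Total: 4 + 3 + 1 + 3 = 11.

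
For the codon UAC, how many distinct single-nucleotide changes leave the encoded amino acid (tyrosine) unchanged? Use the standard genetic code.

Position 1: none → 0 synonymous.
Position 2: none → 0 synonymous.
Position 3: UAU → 1 synonymous.
Total: 0 + 0 + 1 = 1.

1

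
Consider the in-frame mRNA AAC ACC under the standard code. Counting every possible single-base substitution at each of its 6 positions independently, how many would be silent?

Codon 1 (AAC, Asn): 1 synonymous substitution.
Codon 2 (ACC, Thr): 3 synonymous substitutions.
Total: 1 + 3 = 4.

4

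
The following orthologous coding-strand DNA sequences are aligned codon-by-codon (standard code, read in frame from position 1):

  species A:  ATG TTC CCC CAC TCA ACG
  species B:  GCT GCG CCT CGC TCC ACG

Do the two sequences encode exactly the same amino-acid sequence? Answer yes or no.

Codon 1: ATG Met / GCT Ala — nonsynonymous.
Codon 2: TTC Phe / GCG Ala — nonsynonymous.
Codon 3: CCC Pro / CCT Pro — synonymous.
Codon 4: CAC His / CGC Arg — nonsynonymous.
Codon 5: TCA Ser / TCC Ser — synonymous.
Codon 6: ACG Thr / ACG Thr — identical.
Nonsynonymous differences: 3 → different protein.

no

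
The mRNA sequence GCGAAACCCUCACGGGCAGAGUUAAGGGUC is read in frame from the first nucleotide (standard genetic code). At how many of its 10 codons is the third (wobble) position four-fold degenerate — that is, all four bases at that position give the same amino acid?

Codon 1 GCG (Ala): third position 4-fold.
Codon 2 AAA (Lys): third position 2-fold.
Codon 3 CCC (Pro): third position 4-fold.
Codon 4 UCA (Ser): third position 4-fold.
Codon 5 CGG (Arg): third position 4-fold.
Codon 6 GCA (Ala): third position 4-fold.
Codon 7 GAG (Glu): third position 2-fold.
Codon 8 UUA (Leu): third position 2-fold.
Codon 9 AGG (Arg): third position 2-fold.
Codon 10 GUC (Val): third position 4-fold.
Four-fold degenerate third positions: 6.

6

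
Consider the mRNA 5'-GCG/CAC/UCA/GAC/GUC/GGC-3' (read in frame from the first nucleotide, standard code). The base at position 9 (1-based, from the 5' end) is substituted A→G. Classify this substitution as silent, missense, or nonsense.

silent

Position 9 falls in codon 3: UCA → Ser.
After the substitution the codon is UCG → Ser.
Both encode Ser, so the change is synonymous.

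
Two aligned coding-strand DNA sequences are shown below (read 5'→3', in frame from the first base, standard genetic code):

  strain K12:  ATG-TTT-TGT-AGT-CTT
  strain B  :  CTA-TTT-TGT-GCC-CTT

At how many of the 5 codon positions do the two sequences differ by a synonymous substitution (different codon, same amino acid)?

0

Codon 1: ATG Met / CTA Leu — nonsynonymous.
Codon 2: TTT Phe / TTT Phe — identical.
Codon 3: TGT Cys / TGT Cys — identical.
Codon 4: AGT Ser / GCC Ala — nonsynonymous.
Codon 5: CTT Leu / CTT Leu — identical.
Synonymous differences: 0.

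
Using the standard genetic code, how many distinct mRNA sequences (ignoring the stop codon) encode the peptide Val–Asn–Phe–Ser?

Val: 4 codons.
Asn: 2 codons.
Phe: 2 codons.
Ser: 6 codons.
4 × 2 × 2 × 6 = 96.

96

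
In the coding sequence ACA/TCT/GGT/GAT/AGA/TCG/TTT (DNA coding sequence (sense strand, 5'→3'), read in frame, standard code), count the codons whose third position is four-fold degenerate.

4

Codon 1 ACA (Thr): third position 4-fold.
Codon 2 TCT (Ser): third position 4-fold.
Codon 3 GGT (Gly): third position 4-fold.
Codon 4 GAT (Asp): third position 2-fold.
Codon 5 AGA (Arg): third position 2-fold.
Codon 6 TCG (Ser): third position 4-fold.
Codon 7 TTT (Phe): third position 2-fold.
Four-fold degenerate third positions: 4.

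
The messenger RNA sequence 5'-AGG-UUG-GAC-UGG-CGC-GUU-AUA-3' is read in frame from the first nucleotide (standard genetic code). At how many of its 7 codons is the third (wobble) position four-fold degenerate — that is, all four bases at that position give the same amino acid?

2

Codon 1 AGG (Arg): third position 2-fold.
Codon 2 UUG (Leu): third position 2-fold.
Codon 3 GAC (Asp): third position 2-fold.
Codon 4 UGG (Trp): third position 1-fold.
Codon 5 CGC (Arg): third position 4-fold.
Codon 6 GUU (Val): third position 4-fold.
Codon 7 AUA (Ile): third position 3-fold.
Four-fold degenerate third positions: 2.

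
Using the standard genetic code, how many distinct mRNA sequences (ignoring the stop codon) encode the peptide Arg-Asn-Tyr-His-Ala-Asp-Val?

1536

Arg: 6 codons.
Asn: 2 codons.
Tyr: 2 codons.
His: 2 codons.
Ala: 4 codons.
Asp: 2 codons.
Val: 4 codons.
6 × 2 × 2 × 2 × 4 × 2 × 4 = 1536.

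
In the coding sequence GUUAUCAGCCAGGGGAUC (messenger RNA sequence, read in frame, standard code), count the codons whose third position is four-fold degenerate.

2

Codon 1 GUU (Val): third position 4-fold.
Codon 2 AUC (Ile): third position 3-fold.
Codon 3 AGC (Ser): third position 2-fold.
Codon 4 CAG (Gln): third position 2-fold.
Codon 5 GGG (Gly): third position 4-fold.
Codon 6 AUC (Ile): third position 3-fold.
Four-fold degenerate third positions: 2.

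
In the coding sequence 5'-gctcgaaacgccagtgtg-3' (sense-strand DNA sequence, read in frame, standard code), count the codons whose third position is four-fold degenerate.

Codon 1 GCT (Ala): third position 4-fold.
Codon 2 CGA (Arg): third position 4-fold.
Codon 3 AAC (Asn): third position 2-fold.
Codon 4 GCC (Ala): third position 4-fold.
Codon 5 AGT (Ser): third position 2-fold.
Codon 6 GTG (Val): third position 4-fold.
Four-fold degenerate third positions: 4.

4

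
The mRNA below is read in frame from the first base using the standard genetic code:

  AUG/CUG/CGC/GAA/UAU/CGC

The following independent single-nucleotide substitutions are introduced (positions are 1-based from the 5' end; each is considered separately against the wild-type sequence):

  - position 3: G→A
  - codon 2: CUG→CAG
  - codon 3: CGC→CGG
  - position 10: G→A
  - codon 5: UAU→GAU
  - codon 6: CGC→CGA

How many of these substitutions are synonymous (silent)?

Codon 1: AUG (Met) → AUA (Ile) — missense.
Codon 2: CUG (Leu) → CAG (Gln) — missense.
Codon 3: CGC (Arg) → CGG (Arg) — synonymous.
Codon 4: GAA (Glu) → AAA (Lys) — missense.
Codon 5: UAU (Tyr) → GAU (Asp) — missense.
Codon 6: CGC (Arg) → CGA (Arg) — synonymous.
Synonymous: 2 of 6.

2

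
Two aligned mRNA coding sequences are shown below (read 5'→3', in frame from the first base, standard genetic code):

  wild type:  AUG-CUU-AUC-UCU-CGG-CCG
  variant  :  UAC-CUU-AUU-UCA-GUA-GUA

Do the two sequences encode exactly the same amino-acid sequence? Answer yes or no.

no

Codon 1: AUG Met / UAC Tyr — nonsynonymous.
Codon 2: CUU Leu / CUU Leu — identical.
Codon 3: AUC Ile / AUU Ile — synonymous.
Codon 4: UCU Ser / UCA Ser — synonymous.
Codon 5: CGG Arg / GUA Val — nonsynonymous.
Codon 6: CCG Pro / GUA Val — nonsynonymous.
Nonsynonymous differences: 3 → different protein.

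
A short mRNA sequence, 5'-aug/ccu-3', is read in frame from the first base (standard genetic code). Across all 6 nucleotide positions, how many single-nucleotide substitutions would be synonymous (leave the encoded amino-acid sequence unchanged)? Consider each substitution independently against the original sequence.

Codon 1 (AUG, Met): 0 synonymous substitutions.
Codon 2 (CCU, Pro): 3 synonymous substitutions.
Total: 0 + 3 = 3.

3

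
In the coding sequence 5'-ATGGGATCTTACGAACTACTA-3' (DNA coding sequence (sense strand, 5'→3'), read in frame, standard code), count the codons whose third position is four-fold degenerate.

4

Codon 1 ATG (Met): third position 1-fold.
Codon 2 GGA (Gly): third position 4-fold.
Codon 3 TCT (Ser): third position 4-fold.
Codon 4 TAC (Tyr): third position 2-fold.
Codon 5 GAA (Glu): third position 2-fold.
Codon 6 CTA (Leu): third position 4-fold.
Codon 7 CTA (Leu): third position 4-fold.
Four-fold degenerate third positions: 4.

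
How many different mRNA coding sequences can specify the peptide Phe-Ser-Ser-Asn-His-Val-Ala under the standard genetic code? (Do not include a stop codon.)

4608

Phe: 2 codons.
Ser: 6 codons.
Ser: 6 codons.
Asn: 2 codons.
His: 2 codons.
Val: 4 codons.
Ala: 4 codons.
2 × 6 × 6 × 2 × 2 × 4 × 4 = 4608.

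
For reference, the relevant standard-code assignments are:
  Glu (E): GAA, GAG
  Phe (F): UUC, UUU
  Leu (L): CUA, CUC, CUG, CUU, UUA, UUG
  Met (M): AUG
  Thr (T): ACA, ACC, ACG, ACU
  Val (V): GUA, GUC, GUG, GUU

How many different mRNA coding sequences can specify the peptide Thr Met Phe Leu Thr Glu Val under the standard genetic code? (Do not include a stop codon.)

Thr: 4 codons.
Met: 1 codon.
Phe: 2 codons.
Leu: 6 codons.
Thr: 4 codons.
Glu: 2 codons.
Val: 4 codons.
4 × 1 × 2 × 6 × 4 × 2 × 4 = 1536.

1536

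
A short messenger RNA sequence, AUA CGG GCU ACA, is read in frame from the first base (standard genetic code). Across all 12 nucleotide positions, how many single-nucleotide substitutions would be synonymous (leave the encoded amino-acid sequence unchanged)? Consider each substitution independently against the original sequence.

Codon 1 (AUA, Ile): 2 synonymous substitutions.
Codon 2 (CGG, Arg): 4 synonymous substitutions.
Codon 3 (GCU, Ala): 3 synonymous substitutions.
Codon 4 (ACA, Thr): 3 synonymous substitutions.
Total: 2 + 4 + 3 + 3 = 12.

12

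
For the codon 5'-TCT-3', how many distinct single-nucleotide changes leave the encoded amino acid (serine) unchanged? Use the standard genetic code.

Position 1: none → 0 synonymous.
Position 2: none → 0 synonymous.
Position 3: TCC, TCA, TCG → 3 synonymous.
Total: 0 + 0 + 3 = 3.

3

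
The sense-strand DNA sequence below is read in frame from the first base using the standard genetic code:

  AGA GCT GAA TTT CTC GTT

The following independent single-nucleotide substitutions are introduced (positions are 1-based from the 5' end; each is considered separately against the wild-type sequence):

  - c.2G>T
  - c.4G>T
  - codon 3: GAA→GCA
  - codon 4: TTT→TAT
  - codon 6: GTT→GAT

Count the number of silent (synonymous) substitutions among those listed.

0

Codon 1: AGA (Arg) → ATA (Ile) — missense.
Codon 2: GCT (Ala) → TCT (Ser) — missense.
Codon 3: GAA (Glu) → GCA (Ala) — missense.
Codon 4: TTT (Phe) → TAT (Tyr) — missense.
Codon 6: GTT (Val) → GAT (Asp) — missense.
Synonymous: 0 of 5.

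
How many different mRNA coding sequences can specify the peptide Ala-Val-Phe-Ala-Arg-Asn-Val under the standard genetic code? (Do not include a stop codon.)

6144

Ala: 4 codons.
Val: 4 codons.
Phe: 2 codons.
Ala: 4 codons.
Arg: 6 codons.
Asn: 2 codons.
Val: 4 codons.
4 × 4 × 2 × 4 × 6 × 2 × 4 = 6144.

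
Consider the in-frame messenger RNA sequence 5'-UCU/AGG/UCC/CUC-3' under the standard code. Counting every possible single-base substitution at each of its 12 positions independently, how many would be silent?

11

Codon 1 (UCU, Ser): 3 synonymous substitutions.
Codon 2 (AGG, Arg): 2 synonymous substitutions.
Codon 3 (UCC, Ser): 3 synonymous substitutions.
Codon 4 (CUC, Leu): 3 synonymous substitutions.
Total: 3 + 2 + 3 + 3 = 11.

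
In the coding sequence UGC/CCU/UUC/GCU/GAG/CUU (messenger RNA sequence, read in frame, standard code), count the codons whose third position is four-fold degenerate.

Codon 1 UGC (Cys): third position 2-fold.
Codon 2 CCU (Pro): third position 4-fold.
Codon 3 UUC (Phe): third position 2-fold.
Codon 4 GCU (Ala): third position 4-fold.
Codon 5 GAG (Glu): third position 2-fold.
Codon 6 CUU (Leu): third position 4-fold.
Four-fold degenerate third positions: 3.

3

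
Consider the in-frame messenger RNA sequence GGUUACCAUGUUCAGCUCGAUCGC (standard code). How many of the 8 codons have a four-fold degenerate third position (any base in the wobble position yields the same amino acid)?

4

Codon 1 GGU (Gly): third position 4-fold.
Codon 2 UAC (Tyr): third position 2-fold.
Codon 3 CAU (His): third position 2-fold.
Codon 4 GUU (Val): third position 4-fold.
Codon 5 CAG (Gln): third position 2-fold.
Codon 6 CUC (Leu): third position 4-fold.
Codon 7 GAU (Asp): third position 2-fold.
Codon 8 CGC (Arg): third position 4-fold.
Four-fold degenerate third positions: 4.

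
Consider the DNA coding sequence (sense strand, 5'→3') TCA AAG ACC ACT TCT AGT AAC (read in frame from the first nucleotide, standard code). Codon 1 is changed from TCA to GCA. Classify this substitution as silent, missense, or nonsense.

missense

Position 1 falls in codon 1: TCA → Ser.
After the substitution the codon is GCA → Ala.
Ser ≠ Ala, so this is a missense mutation.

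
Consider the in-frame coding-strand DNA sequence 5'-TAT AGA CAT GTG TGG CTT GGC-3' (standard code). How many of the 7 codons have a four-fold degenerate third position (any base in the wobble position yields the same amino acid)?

3

Codon 1 TAT (Tyr): third position 2-fold.
Codon 2 AGA (Arg): third position 2-fold.
Codon 3 CAT (His): third position 2-fold.
Codon 4 GTG (Val): third position 4-fold.
Codon 5 TGG (Trp): third position 1-fold.
Codon 6 CTT (Leu): third position 4-fold.
Codon 7 GGC (Gly): third position 4-fold.
Four-fold degenerate third positions: 3.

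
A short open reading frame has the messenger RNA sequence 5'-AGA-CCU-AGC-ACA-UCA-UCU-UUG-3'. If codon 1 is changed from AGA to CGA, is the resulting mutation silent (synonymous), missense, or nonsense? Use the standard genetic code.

Position 1 falls in codon 1: AGA → Arg.
After the substitution the codon is CGA → Arg.
Both encode Arg, so the change is synonymous.

silent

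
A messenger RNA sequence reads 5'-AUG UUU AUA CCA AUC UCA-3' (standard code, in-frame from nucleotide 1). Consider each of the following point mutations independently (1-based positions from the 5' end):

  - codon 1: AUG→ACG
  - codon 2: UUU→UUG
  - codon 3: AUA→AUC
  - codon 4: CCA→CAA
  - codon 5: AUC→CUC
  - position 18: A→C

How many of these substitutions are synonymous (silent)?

2

Codon 1: AUG (Met) → ACG (Thr) — missense.
Codon 2: UUU (Phe) → UUG (Leu) — missense.
Codon 3: AUA (Ile) → AUC (Ile) — synonymous.
Codon 4: CCA (Pro) → CAA (Gln) — missense.
Codon 5: AUC (Ile) → CUC (Leu) — missense.
Codon 6: UCA (Ser) → UCC (Ser) — synonymous.
Synonymous: 2 of 6.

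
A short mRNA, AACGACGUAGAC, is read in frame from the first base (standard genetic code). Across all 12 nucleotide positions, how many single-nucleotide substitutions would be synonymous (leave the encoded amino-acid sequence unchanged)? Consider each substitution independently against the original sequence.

6

Codon 1 (AAC, Asn): 1 synonymous substitution.
Codon 2 (GAC, Asp): 1 synonymous substitution.
Codon 3 (GUA, Val): 3 synonymous substitutions.
Codon 4 (GAC, Asp): 1 synonymous substitution.
Total: 1 + 1 + 3 + 1 = 6.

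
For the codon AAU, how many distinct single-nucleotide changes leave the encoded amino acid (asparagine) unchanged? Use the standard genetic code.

Position 1: none → 0 synonymous.
Position 2: none → 0 synonymous.
Position 3: AAC → 1 synonymous.
Total: 0 + 0 + 1 = 1.

1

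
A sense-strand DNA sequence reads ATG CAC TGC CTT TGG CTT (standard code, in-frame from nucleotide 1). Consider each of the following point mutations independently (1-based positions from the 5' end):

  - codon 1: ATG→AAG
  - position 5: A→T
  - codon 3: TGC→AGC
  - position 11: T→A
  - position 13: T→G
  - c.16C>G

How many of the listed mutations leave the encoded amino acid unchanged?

Codon 1: ATG (Met) → AAG (Lys) — missense.
Codon 2: CAC (His) → CTC (Leu) — missense.
Codon 3: TGC (Cys) → AGC (Ser) — missense.
Codon 4: CTT (Leu) → CAT (His) — missense.
Codon 5: TGG (Trp) → GGG (Gly) — missense.
Codon 6: CTT (Leu) → GTT (Val) — missense.
Synonymous: 0 of 6.

0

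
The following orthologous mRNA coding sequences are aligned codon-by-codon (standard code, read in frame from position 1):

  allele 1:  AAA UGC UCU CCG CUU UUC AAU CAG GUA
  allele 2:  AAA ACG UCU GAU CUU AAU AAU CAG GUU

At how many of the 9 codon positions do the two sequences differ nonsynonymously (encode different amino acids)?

Codon 1: AAA Lys / AAA Lys — identical.
Codon 2: UGC Cys / ACG Thr — nonsynonymous.
Codon 3: UCU Ser / UCU Ser — identical.
Codon 4: CCG Pro / GAU Asp — nonsynonymous.
Codon 5: CUU Leu / CUU Leu — identical.
Codon 6: UUC Phe / AAU Asn — nonsynonymous.
Codon 7: AAU Asn / AAU Asn — identical.
Codon 8: CAG Gln / CAG Gln — identical.
Codon 9: GUA Val / GUU Val — synonymous.
Nonsynonymous differences: 3.

3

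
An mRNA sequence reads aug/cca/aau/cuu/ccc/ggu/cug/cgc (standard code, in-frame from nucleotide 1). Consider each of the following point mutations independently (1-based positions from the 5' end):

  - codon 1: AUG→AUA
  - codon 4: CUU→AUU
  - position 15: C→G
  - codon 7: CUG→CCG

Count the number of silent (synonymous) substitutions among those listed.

Codon 1: AUG (Met) → AUA (Ile) — missense.
Codon 4: CUU (Leu) → AUU (Ile) — missense.
Codon 5: CCC (Pro) → CCG (Pro) — synonymous.
Codon 7: CUG (Leu) → CCG (Pro) — missense.
Synonymous: 1 of 4.

1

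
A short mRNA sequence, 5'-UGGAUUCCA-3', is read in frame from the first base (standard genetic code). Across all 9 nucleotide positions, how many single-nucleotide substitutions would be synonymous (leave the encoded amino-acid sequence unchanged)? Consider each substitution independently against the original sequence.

Codon 1 (UGG, Trp): 0 synonymous substitutions.
Codon 2 (AUU, Ile): 2 synonymous substitutions.
Codon 3 (CCA, Pro): 3 synonymous substitutions.
Total: 0 + 2 + 3 = 5.

5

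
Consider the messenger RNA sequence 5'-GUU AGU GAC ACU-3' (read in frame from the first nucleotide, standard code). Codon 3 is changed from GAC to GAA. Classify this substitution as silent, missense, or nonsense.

Position 9 falls in codon 3: GAC → Asp.
After the substitution the codon is GAA → Glu.
Asp ≠ Glu, so this is a missense mutation.

missense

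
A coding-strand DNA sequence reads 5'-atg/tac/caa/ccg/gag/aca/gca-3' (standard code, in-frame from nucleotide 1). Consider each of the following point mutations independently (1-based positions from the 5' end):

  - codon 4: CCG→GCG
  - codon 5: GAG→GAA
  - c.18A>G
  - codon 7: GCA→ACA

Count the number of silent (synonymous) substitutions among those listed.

Codon 4: CCG (Pro) → GCG (Ala) — missense.
Codon 5: GAG (Glu) → GAA (Glu) — synonymous.
Codon 6: ACA (Thr) → ACG (Thr) — synonymous.
Codon 7: GCA (Ala) → ACA (Thr) — missense.
Synonymous: 2 of 4.

2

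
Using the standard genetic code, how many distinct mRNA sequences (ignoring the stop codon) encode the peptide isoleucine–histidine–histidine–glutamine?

24

Ile: 3 codons.
His: 2 codons.
His: 2 codons.
Gln: 2 codons.
3 × 2 × 2 × 2 = 24.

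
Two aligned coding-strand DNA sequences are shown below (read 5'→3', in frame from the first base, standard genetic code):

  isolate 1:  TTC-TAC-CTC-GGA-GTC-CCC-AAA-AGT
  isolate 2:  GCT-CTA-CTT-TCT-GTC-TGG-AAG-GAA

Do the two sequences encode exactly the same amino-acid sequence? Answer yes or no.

no

Codon 1: TTC Phe / GCT Ala — nonsynonymous.
Codon 2: TAC Tyr / CTA Leu — nonsynonymous.
Codon 3: CTC Leu / CTT Leu — synonymous.
Codon 4: GGA Gly / TCT Ser — nonsynonymous.
Codon 5: GTC Val / GTC Val — identical.
Codon 6: CCC Pro / TGG Trp — nonsynonymous.
Codon 7: AAA Lys / AAG Lys — synonymous.
Codon 8: AGT Ser / GAA Glu — nonsynonymous.
Nonsynonymous differences: 5 → different protein.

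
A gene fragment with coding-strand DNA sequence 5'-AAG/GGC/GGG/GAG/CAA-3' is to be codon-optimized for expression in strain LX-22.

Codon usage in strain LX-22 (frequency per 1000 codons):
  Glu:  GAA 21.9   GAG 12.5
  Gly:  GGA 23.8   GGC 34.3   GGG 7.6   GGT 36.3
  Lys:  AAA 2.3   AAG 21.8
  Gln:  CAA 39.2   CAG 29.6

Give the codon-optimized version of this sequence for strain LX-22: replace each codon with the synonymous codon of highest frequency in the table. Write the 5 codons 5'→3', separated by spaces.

AAG GGT GGT GAA CAA

Codon 1 (Lys): best is AAG at 21.8.
Codon 2 (Gly): best is GGT at 36.3.
Codon 3 (Gly): best is GGT at 36.3.
Codon 4 (Glu): best is GAA at 21.9.
Codon 5 (Gln): best is CAA at 39.2.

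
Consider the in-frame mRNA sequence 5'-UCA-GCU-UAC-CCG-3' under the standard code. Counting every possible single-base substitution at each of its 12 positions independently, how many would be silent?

10

Codon 1 (UCA, Ser): 3 synonymous substitutions.
Codon 2 (GCU, Ala): 3 synonymous substitutions.
Codon 3 (UAC, Tyr): 1 synonymous substitution.
Codon 4 (CCG, Pro): 3 synonymous substitutions.
Total: 3 + 3 + 1 + 3 = 10.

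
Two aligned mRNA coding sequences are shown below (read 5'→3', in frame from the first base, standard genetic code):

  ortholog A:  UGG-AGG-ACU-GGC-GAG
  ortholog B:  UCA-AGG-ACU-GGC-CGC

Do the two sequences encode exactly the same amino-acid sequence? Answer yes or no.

no

Codon 1: UGG Trp / UCA Ser — nonsynonymous.
Codon 2: AGG Arg / AGG Arg — identical.
Codon 3: ACU Thr / ACU Thr — identical.
Codon 4: GGC Gly / GGC Gly — identical.
Codon 5: GAG Glu / CGC Arg — nonsynonymous.
Nonsynonymous differences: 2 → different protein.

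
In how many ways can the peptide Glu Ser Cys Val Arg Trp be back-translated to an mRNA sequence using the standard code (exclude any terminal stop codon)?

576

Glu: 2 codons.
Ser: 6 codons.
Cys: 2 codons.
Val: 4 codons.
Arg: 6 codons.
Trp: 1 codon.
2 × 6 × 2 × 4 × 6 × 1 = 576.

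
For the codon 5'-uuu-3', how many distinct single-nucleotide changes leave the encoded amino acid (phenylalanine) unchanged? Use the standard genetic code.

1

Position 1: none → 0 synonymous.
Position 2: none → 0 synonymous.
Position 3: UUC → 1 synonymous.
Total: 0 + 0 + 1 = 1.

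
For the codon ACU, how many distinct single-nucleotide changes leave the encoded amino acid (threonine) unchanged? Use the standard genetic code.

3

Position 1: none → 0 synonymous.
Position 2: none → 0 synonymous.
Position 3: ACC, ACA, ACG → 3 synonymous.
Total: 0 + 0 + 3 = 3.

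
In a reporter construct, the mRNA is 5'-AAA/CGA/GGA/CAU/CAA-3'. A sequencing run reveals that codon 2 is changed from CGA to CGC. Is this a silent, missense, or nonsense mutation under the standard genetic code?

Position 6 falls in codon 2: CGA → Arg.
After the substitution the codon is CGC → Arg.
Both encode Arg, so the change is synonymous.

silent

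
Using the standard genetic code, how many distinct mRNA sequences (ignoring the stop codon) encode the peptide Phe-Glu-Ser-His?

48

Phe: 2 codons.
Glu: 2 codons.
Ser: 6 codons.
His: 2 codons.
2 × 2 × 6 × 2 = 48.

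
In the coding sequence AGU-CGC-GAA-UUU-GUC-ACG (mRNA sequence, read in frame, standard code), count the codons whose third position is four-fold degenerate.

3

Codon 1 AGU (Ser): third position 2-fold.
Codon 2 CGC (Arg): third position 4-fold.
Codon 3 GAA (Glu): third position 2-fold.
Codon 4 UUU (Phe): third position 2-fold.
Codon 5 GUC (Val): third position 4-fold.
Codon 6 ACG (Thr): third position 4-fold.
Four-fold degenerate third positions: 3.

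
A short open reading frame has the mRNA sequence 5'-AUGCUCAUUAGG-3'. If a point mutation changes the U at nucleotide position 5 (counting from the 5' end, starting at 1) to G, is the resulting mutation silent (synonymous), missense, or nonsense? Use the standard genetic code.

missense

Position 5 falls in codon 2: CUC → Leu.
After the substitution the codon is CGC → Arg.
Leu ≠ Arg, so this is a missense mutation.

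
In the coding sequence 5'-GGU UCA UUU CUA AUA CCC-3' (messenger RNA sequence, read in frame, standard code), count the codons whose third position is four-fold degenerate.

Codon 1 GGU (Gly): third position 4-fold.
Codon 2 UCA (Ser): third position 4-fold.
Codon 3 UUU (Phe): third position 2-fold.
Codon 4 CUA (Leu): third position 4-fold.
Codon 5 AUA (Ile): third position 3-fold.
Codon 6 CCC (Pro): third position 4-fold.
Four-fold degenerate third positions: 4.

4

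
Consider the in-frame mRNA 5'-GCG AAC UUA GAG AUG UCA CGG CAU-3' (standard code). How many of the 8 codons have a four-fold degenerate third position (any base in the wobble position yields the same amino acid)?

Codon 1 GCG (Ala): third position 4-fold.
Codon 2 AAC (Asn): third position 2-fold.
Codon 3 UUA (Leu): third position 2-fold.
Codon 4 GAG (Glu): third position 2-fold.
Codon 5 AUG (Met): third position 1-fold.
Codon 6 UCA (Ser): third position 4-fold.
Codon 7 CGG (Arg): third position 4-fold.
Codon 8 CAU (His): third position 2-fold.
Four-fold degenerate third positions: 3.

3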